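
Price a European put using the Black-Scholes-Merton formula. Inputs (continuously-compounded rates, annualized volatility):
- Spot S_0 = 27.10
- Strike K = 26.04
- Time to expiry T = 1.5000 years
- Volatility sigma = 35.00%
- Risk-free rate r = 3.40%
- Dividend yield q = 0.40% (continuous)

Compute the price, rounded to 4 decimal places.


Answer: Price = 3.3736

Derivation:
d1 = (ln(S/K) + (r - q + 0.5*sigma^2) * T) / (sigma * sqrt(T)) = 0.41238889
d2 = d1 - sigma * sqrt(T) = -0.01627182
exp(-rT) = 0.95027867; exp(-qT) = 0.99401796
P = K * exp(-rT) * N(-d2) - S_0 * exp(-qT) * N(-d1)
N(-d1) = 0.34002720; N(-d2) = 0.50649123
P = 26.0400 * 0.95027867 * 0.50649123 - 27.1000 * 0.99401796 * 0.34002720 = 3.3736


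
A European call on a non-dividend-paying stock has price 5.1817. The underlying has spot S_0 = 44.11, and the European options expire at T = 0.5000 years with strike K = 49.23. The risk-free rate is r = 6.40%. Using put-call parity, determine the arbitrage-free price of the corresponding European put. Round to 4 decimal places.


Put-call parity: C - P = S_0 * exp(-qT) - K * exp(-rT).
S_0 * exp(-qT) = 44.1100 * 1.00000000 = 44.11000000
K * exp(-rT) = 49.2300 * 0.96850658 = 47.67957904
P = C - S*exp(-qT) + K*exp(-rT)
P = 5.1817 - 44.11000000 + 47.67957904 = 8.7513

Answer: Put price = 8.7513


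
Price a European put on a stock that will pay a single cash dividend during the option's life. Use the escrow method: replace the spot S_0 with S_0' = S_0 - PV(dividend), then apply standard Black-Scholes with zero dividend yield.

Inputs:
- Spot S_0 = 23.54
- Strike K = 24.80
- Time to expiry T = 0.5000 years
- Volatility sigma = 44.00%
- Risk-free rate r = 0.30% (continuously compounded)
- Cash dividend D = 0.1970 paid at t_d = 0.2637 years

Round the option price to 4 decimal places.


Answer: Price = 3.7363

Derivation:
PV(D) = D * exp(-r * t_d) = 0.1970 * 0.99920921 = 0.19684421
S_0' = S_0 - PV(D) = 23.5400 - 0.19684421 = 23.34315579
d1 = (ln(S_0'/K) + (r + sigma^2/2)*T) / (sigma*sqrt(T)) = -0.03419770
d2 = d1 - sigma*sqrt(T) = -0.34532468
exp(-rT) = 0.99850112
N(-d1) = 0.51364025; N(-d2) = 0.63507485
P = K * exp(-rT) * N(-d2) - S_0' * N(-d1) = 24.8000 * 0.99850112 * 0.63507485 - 23.34315579 * 0.51364025 = 3.7363


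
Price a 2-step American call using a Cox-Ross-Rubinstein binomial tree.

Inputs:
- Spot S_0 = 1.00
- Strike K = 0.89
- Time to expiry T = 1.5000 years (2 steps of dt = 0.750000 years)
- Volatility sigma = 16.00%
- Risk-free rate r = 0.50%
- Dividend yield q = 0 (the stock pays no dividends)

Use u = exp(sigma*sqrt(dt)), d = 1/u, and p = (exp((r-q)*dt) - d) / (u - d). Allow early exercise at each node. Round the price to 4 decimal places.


Answer: Price = V(0,0) = 0.1522

Derivation:
dt = T/N = 0.750000
u = exp(sigma*sqrt(dt)) = 1.148623; d = 1/u = 0.870607
p = (exp((r-q)*dt) - d) / (u - d) = 0.478928
Discount per step: exp(-r*dt) = 0.996257
Stock lattice S(k, i) with i counting down-moves:
  k=0: S(0,0) = 1.0000
  k=1: S(1,0) = 1.1486; S(1,1) = 0.8706
  k=2: S(2,0) = 1.3193; S(2,1) = 1.0000; S(2,2) = 0.7580
Terminal payoffs V(N, i) = max(S_T - K, 0):
  V(2,0) = 0.429335; V(2,1) = 0.110000; V(2,2) = 0.000000
Backward induction: V(k, i) = exp(-r*dt) * [p * V(k+1, i) + (1-p) * V(k+1, i+1)]; then take max(V_cont, immediate exercise) for American.
  V(1,0) = exp(-r*dt) * [p*0.429335 + (1-p)*0.110000] = 0.261955; exercise = 0.258623; V(1,0) = max -> 0.261955
  V(1,1) = exp(-r*dt) * [p*0.110000 + (1-p)*0.000000] = 0.052485; exercise = 0.000000; V(1,1) = max -> 0.052485
  V(0,0) = exp(-r*dt) * [p*0.261955 + (1-p)*0.052485] = 0.152234; exercise = 0.110000; V(0,0) = max -> 0.152234


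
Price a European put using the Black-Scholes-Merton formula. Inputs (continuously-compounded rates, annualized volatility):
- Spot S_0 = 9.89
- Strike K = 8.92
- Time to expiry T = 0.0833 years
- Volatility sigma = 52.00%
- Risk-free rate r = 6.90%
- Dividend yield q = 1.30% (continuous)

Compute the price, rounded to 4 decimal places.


d1 = (ln(S/K) + (r - q + 0.5*sigma^2) * T) / (sigma * sqrt(T)) = 0.79393876
d2 = d1 - sigma * sqrt(T) = 0.64385772
exp(-rT) = 0.99426879; exp(-qT) = 0.99891769
P = K * exp(-rT) * N(-d2) - S_0 * exp(-qT) * N(-d1)
N(-d1) = 0.21361554; N(-d2) = 0.25983385
P = 8.9200 * 0.99426879 * 0.25983385 - 9.8900 * 0.99891769 * 0.21361554 = 0.1941

Answer: Price = 0.1941


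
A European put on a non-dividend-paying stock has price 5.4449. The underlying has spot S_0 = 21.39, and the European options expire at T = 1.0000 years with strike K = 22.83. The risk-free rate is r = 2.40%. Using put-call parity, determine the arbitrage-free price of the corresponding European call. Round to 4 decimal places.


Put-call parity: C - P = S_0 * exp(-qT) - K * exp(-rT).
S_0 * exp(-qT) = 21.3900 * 1.00000000 = 21.39000000
K * exp(-rT) = 22.8300 * 0.97628571 = 22.28860275
C = P + S*exp(-qT) - K*exp(-rT)
C = 5.4449 + 21.39000000 - 22.28860275 = 4.5463

Answer: Call price = 4.5463


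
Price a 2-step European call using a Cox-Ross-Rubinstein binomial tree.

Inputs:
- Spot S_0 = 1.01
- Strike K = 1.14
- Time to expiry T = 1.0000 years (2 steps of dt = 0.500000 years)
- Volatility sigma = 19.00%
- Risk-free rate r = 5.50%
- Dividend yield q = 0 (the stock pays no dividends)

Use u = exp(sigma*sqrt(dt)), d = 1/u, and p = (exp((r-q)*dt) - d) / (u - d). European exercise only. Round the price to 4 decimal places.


Answer: Price = V(0,0) = 0.0557

Derivation:
dt = T/N = 0.500000
u = exp(sigma*sqrt(dt)) = 1.143793; d = 1/u = 0.874284
p = (exp((r-q)*dt) - d) / (u - d) = 0.569916
Discount per step: exp(-r*dt) = 0.972875
Stock lattice S(k, i) with i counting down-moves:
  k=0: S(0,0) = 1.0100
  k=1: S(1,0) = 1.1552; S(1,1) = 0.8830
  k=2: S(2,0) = 1.3213; S(2,1) = 1.0100; S(2,2) = 0.7720
Terminal payoffs V(N, i) = max(S_T - K, 0):
  V(2,0) = 0.181346; V(2,1) = 0.000000; V(2,2) = 0.000000
Backward induction: V(k, i) = exp(-r*dt) * [p * V(k+1, i) + (1-p) * V(k+1, i+1)].
  V(1,0) = exp(-r*dt) * [p*0.181346 + (1-p)*0.000000] = 0.100549
  V(1,1) = exp(-r*dt) * [p*0.000000 + (1-p)*0.000000] = 0.000000
  V(0,0) = exp(-r*dt) * [p*0.100549 + (1-p)*0.000000] = 0.055750


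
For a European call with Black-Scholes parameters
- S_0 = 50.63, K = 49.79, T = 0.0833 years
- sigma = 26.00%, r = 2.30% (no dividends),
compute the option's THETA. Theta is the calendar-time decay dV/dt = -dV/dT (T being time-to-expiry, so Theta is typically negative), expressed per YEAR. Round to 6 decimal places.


d1 = 0.2859996792; d2 = 0.2109591568
phi(d1) = 0.3829555165; exp(-qT) = 1.0000000000; exp(-rT) = 0.9980859342
Theta = -S*exp(-qT)*phi(d1)*sigma/(2*sqrt(T)) - r*K*exp(-rT)*N(d2) + q*S*exp(-qT)*N(d1)
N(d1) = 0.6125608164; N(d2) = 0.5835404289; sqrt(T) = 0.2886173938
Term 1 = -50.6300 * 1.0000000000 * 0.3829555165 * 0.2600 / (2 * 0.2886173938) = -8.7332744602
Term 2 = -0.0230 * 49.7900 * 0.9980859342 * 0.5835404289 = -0.6669739128
Term 3 = 0 (no dividend yield, q = 0)
Theta = -8.7332744602 + (-0.6669739128) + (0.0000000000) = -9.400248

Answer: Theta = -9.400248


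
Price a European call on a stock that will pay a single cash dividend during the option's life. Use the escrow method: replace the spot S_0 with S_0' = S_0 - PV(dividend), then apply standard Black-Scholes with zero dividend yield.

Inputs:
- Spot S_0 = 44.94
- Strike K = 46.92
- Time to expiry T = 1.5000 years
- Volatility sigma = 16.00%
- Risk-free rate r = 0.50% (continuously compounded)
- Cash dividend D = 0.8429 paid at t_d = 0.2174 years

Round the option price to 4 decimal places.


PV(D) = D * exp(-r * t_d) = 0.8429 * 0.99891359 = 0.84198427
S_0' = S_0 - PV(D) = 44.9400 - 0.84198427 = 44.09801573
d1 = (ln(S_0'/K) + (r + sigma^2/2)*T) / (sigma*sqrt(T)) = -0.18028876
d2 = d1 - sigma*sqrt(T) = -0.37624794
exp(-rT) = 0.99252805
N(d1) = 0.42846294; N(d2) = 0.35336629
C = S_0' * N(d1) - K * exp(-rT) * N(d2) = 44.09801573 * 0.42846294 - 46.9200 * 0.99252805 * 0.35336629 = 2.4383

Answer: Price = 2.4383


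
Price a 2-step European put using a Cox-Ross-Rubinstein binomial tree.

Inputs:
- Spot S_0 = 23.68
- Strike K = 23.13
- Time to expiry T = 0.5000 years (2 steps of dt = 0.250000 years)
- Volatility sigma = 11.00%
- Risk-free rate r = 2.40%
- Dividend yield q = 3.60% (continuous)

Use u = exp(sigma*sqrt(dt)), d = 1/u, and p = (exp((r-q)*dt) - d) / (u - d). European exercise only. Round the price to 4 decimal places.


Answer: Price = V(0,0) = 0.5542

Derivation:
dt = T/N = 0.250000
u = exp(sigma*sqrt(dt)) = 1.056541; d = 1/u = 0.946485
p = (exp((r-q)*dt) - d) / (u - d) = 0.459035
Discount per step: exp(-r*dt) = 0.994018
Stock lattice S(k, i) with i counting down-moves:
  k=0: S(0,0) = 23.6800
  k=1: S(1,0) = 25.0189; S(1,1) = 22.4128
  k=2: S(2,0) = 26.4335; S(2,1) = 23.6800; S(2,2) = 21.2134
Terminal payoffs V(N, i) = max(K - S_T, 0):
  V(2,0) = 0.000000; V(2,1) = 0.000000; V(2,2) = 1.916648
Backward induction: V(k, i) = exp(-r*dt) * [p * V(k+1, i) + (1-p) * V(k+1, i+1)].
  V(1,0) = exp(-r*dt) * [p*0.000000 + (1-p)*0.000000] = 0.000000
  V(1,1) = exp(-r*dt) * [p*0.000000 + (1-p)*1.916648] = 1.030636
  V(0,0) = exp(-r*dt) * [p*0.000000 + (1-p)*1.030636] = 0.554203


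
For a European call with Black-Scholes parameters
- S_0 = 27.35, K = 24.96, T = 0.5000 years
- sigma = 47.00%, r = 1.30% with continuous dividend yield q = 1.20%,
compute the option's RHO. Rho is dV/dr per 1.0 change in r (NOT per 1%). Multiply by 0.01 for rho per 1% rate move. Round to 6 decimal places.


Answer: Rho = 6.744956

Derivation:
d1 = 0.4428203120; d2 = 0.1104801248
phi(d1) = 0.3616843360; exp(-qT) = 0.9940179641; exp(-rT) = 0.9935210793
N(d2) = 0.5439856943
Rho = K*T*exp(-rT)*N(d2) = 24.9600 * 0.5000 * 0.9935210793 * 0.5439856943 = 6.744956


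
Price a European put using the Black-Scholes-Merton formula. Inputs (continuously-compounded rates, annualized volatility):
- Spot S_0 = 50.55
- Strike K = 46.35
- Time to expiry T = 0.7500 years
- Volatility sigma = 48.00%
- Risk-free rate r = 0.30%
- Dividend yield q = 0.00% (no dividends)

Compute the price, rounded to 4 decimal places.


Answer: Price = 5.9958

Derivation:
d1 = (ln(S/K) + (r - q + 0.5*sigma^2) * T) / (sigma * sqrt(T)) = 0.42192674
d2 = d1 - sigma * sqrt(T) = 0.00623455
exp(-rT) = 0.99775253; exp(-qT) = 1.00000000
P = K * exp(-rT) * N(-d2) - S_0 * exp(-qT) * N(-d1)
N(-d1) = 0.33653924; N(-d2) = 0.49751279
P = 46.3500 * 0.99775253 * 0.49751279 - 50.5500 * 1.00000000 * 0.33653924 = 5.9958


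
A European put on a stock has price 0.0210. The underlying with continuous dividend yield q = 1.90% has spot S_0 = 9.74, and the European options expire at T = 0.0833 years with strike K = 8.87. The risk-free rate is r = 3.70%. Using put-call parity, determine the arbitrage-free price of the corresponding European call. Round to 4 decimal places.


Put-call parity: C - P = S_0 * exp(-qT) - K * exp(-rT).
S_0 * exp(-qT) = 9.7400 * 0.99841855 = 9.72459669
K * exp(-rT) = 8.8700 * 0.99692264 = 8.84270386
C = P + S*exp(-qT) - K*exp(-rT)
C = 0.0210 + 9.72459669 - 8.84270386 = 0.9029

Answer: Call price = 0.9029


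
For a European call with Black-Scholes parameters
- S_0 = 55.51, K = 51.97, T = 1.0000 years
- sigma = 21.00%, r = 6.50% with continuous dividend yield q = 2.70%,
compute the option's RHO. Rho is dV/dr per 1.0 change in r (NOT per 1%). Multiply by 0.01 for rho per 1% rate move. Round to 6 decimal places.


Answer: Rho = 31.734359

Derivation:
d1 = 0.5997455032; d2 = 0.3897455032
phi(d1) = 0.3332754787; exp(-qT) = 0.9733612415; exp(-rT) = 0.9370674634
N(d2) = 0.6516376274
Rho = K*T*exp(-rT)*N(d2) = 51.9700 * 1.0000 * 0.9370674634 * 0.6516376274 = 31.734359


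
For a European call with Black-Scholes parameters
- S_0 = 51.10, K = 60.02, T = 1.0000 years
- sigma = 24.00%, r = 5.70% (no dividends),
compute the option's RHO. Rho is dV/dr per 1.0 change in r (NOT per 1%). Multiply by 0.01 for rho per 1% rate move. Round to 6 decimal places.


d1 = -0.3128889283; d2 = -0.5528889283
phi(d1) = 0.3798844035; exp(-qT) = 1.0000000000; exp(-rT) = 0.9445940694
N(d2) = 0.2901697346
Rho = K*T*exp(-rT)*N(d2) = 60.0200 * 1.0000 * 0.9445940694 * 0.2901697346 = 16.451038

Answer: Rho = 16.451038


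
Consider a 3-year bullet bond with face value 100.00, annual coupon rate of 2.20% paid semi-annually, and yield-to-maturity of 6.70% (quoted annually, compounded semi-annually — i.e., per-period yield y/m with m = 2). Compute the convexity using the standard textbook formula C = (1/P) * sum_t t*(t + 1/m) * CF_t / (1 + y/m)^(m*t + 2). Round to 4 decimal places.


Coupon per period c = face * coupon_rate / m = 1.100000
Periods per year m = 2; per-period yield y/m = 0.033500
Number of cashflows N = 6
Cashflows (t years, CF_t, discount factor 1/(1+y/m)^(m*t), PV):
  t = 0.5000: CF_t = 1.100000, DF = 0.967586, PV = 1.064344
  t = 1.0000: CF_t = 1.100000, DF = 0.936222, PV = 1.029845
  t = 1.5000: CF_t = 1.100000, DF = 0.905876, PV = 0.996463
  t = 2.0000: CF_t = 1.100000, DF = 0.876512, PV = 0.964164
  t = 2.5000: CF_t = 1.100000, DF = 0.848101, PV = 0.932911
  t = 3.0000: CF_t = 101.100000, DF = 0.820611, PV = 82.963730
Price P = sum_t PV_t = 87.951457
Convexity numerator sum_t t*(t + 1/m) * CF_t / (1+y/m)^(m*t + 2):
  t = 0.5000: term = 0.498232
  t = 1.0000: term = 1.446245
  t = 1.5000: term = 2.798733
  t = 2.0000: term = 4.513358
  t = 2.5000: term = 6.550592
  t = 3.0000: term = 815.561295
Convexity = (1/P) * sum = 831.368456 / 87.951457 = 9.452583

Answer: Convexity = 9.4526


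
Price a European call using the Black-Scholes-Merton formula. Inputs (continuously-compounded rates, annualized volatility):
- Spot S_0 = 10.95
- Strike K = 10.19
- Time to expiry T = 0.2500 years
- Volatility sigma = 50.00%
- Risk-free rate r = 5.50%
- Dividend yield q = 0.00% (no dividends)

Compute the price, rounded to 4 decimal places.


d1 = (ln(S/K) + (r - q + 0.5*sigma^2) * T) / (sigma * sqrt(T)) = 0.46773044
d2 = d1 - sigma * sqrt(T) = 0.21773044
exp(-rT) = 0.98634410; exp(-qT) = 1.00000000
C = S_0 * exp(-qT) * N(d1) - K * exp(-rT) * N(d2)
N(d1) = 0.68001131; N(d2) = 0.58618043
C = 10.9500 * 1.00000000 * 0.68001131 - 10.1900 * 0.98634410 * 0.58618043 = 1.5545

Answer: Price = 1.5545


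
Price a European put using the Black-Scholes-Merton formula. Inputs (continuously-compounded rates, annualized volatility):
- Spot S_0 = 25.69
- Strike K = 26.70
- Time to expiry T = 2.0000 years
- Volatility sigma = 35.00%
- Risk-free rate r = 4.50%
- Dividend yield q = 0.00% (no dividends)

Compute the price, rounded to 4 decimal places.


Answer: Price = 4.2776

Derivation:
d1 = (ln(S/K) + (r - q + 0.5*sigma^2) * T) / (sigma * sqrt(T)) = 0.35140832
d2 = d1 - sigma * sqrt(T) = -0.14356642
exp(-rT) = 0.91393119; exp(-qT) = 1.00000000
P = K * exp(-rT) * N(-d2) - S_0 * exp(-qT) * N(-d1)
N(-d1) = 0.36264102; N(-d2) = 0.55707857
P = 26.7000 * 0.91393119 * 0.55707857 - 25.6900 * 1.00000000 * 0.36264102 = 4.2776


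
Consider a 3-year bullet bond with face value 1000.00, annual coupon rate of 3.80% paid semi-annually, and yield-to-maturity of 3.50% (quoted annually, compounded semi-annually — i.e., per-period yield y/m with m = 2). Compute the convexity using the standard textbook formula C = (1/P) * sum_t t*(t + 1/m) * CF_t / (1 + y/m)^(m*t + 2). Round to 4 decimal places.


Answer: Convexity = 9.5319

Derivation:
Coupon per period c = face * coupon_rate / m = 19.000000
Periods per year m = 2; per-period yield y/m = 0.017500
Number of cashflows N = 6
Cashflows (t years, CF_t, discount factor 1/(1+y/m)^(m*t), PV):
  t = 0.5000: CF_t = 19.000000, DF = 0.982801, PV = 18.673219
  t = 1.0000: CF_t = 19.000000, DF = 0.965898, PV = 18.352058
  t = 1.5000: CF_t = 19.000000, DF = 0.949285, PV = 18.036420
  t = 2.0000: CF_t = 19.000000, DF = 0.932959, PV = 17.726212
  t = 2.5000: CF_t = 19.000000, DF = 0.916913, PV = 17.421338
  t = 3.0000: CF_t = 1019.000000, DF = 0.901143, PV = 918.264250
Price P = sum_t PV_t = 1008.473496
Convexity numerator sum_t t*(t + 1/m) * CF_t / (1+y/m)^(m*t + 2):
  t = 0.5000: term = 9.018210
  t = 1.0000: term = 26.589317
  t = 1.5000: term = 52.264015
  t = 2.0000: term = 85.608541
  t = 2.5000: term = 126.204238
  t = 3.0000: term = 9312.968626
Convexity = (1/P) * sum = 9612.652948 / 1008.473496 = 9.531885


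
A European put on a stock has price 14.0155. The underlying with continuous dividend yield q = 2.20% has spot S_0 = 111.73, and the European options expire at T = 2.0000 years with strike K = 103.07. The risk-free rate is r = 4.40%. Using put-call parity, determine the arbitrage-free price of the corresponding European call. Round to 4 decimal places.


Put-call parity: C - P = S_0 * exp(-qT) - K * exp(-rT).
S_0 * exp(-qT) = 111.7300 * 0.95695396 = 106.92046567
K * exp(-rT) = 103.0700 * 0.91576088 = 94.38747356
C = P + S*exp(-qT) - K*exp(-rT)
C = 14.0155 + 106.92046567 - 94.38747356 = 26.5485

Answer: Call price = 26.5485


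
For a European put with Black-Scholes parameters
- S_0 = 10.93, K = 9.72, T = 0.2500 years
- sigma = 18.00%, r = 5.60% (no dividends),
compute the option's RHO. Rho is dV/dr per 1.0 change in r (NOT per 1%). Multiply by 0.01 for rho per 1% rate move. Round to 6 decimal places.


d1 = 1.5041742635; d2 = 1.4141742635
phi(d1) = 0.1287080470; exp(-qT) = 1.0000000000; exp(-rT) = 0.9860975443
N(-d2) = 0.0786553713
Rho = -K*T*exp(-rT)*N(-d2) = -9.7200 * 0.2500 * 0.9860975443 * 0.0786553713 = -0.188475

Answer: Rho = -0.188475


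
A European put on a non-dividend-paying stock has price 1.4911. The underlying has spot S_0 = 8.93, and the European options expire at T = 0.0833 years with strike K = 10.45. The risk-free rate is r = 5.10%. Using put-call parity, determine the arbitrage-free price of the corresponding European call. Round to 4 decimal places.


Put-call parity: C - P = S_0 * exp(-qT) - K * exp(-rT).
S_0 * exp(-qT) = 8.9300 * 1.00000000 = 8.93000000
K * exp(-rT) = 10.4500 * 0.99576071 = 10.40569943
C = P + S*exp(-qT) - K*exp(-rT)
C = 1.4911 + 8.93000000 - 10.40569943 = 0.0154

Answer: Call price = 0.0154


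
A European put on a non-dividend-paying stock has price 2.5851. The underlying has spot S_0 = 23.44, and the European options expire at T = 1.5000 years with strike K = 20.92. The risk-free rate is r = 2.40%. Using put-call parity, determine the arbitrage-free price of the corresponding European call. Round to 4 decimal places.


Put-call parity: C - P = S_0 * exp(-qT) - K * exp(-rT).
S_0 * exp(-qT) = 23.4400 * 1.00000000 = 23.44000000
K * exp(-rT) = 20.9200 * 0.96464029 = 20.18027494
C = P + S*exp(-qT) - K*exp(-rT)
C = 2.5851 + 23.44000000 - 20.18027494 = 5.8448

Answer: Call price = 5.8448


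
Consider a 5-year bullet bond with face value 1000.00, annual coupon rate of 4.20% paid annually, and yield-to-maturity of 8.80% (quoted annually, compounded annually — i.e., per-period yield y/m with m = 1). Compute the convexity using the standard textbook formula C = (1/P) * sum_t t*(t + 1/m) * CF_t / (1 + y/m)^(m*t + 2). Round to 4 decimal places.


Answer: Convexity = 22.4395

Derivation:
Coupon per period c = face * coupon_rate / m = 42.000000
Periods per year m = 1; per-period yield y/m = 0.088000
Number of cashflows N = 5
Cashflows (t years, CF_t, discount factor 1/(1+y/m)^(m*t), PV):
  t = 1.0000: CF_t = 42.000000, DF = 0.919118, PV = 38.602941
  t = 2.0000: CF_t = 42.000000, DF = 0.844777, PV = 35.480644
  t = 3.0000: CF_t = 42.000000, DF = 0.776450, PV = 32.610886
  t = 4.0000: CF_t = 42.000000, DF = 0.713649, PV = 29.973241
  t = 5.0000: CF_t = 1042.000000, DF = 0.655927, PV = 683.475958
Price P = sum_t PV_t = 820.143671
Convexity numerator sum_t t*(t + 1/m) * CF_t / (1+y/m)^(m*t + 2):
  t = 1.0000: term = 65.221773
  t = 2.0000: term = 179.839447
  t = 3.0000: term = 330.587219
  t = 4.0000: term = 506.414245
  t = 5.0000: term = 17321.548180
Convexity = (1/P) * sum = 18403.610865 / 820.143671 = 22.439496


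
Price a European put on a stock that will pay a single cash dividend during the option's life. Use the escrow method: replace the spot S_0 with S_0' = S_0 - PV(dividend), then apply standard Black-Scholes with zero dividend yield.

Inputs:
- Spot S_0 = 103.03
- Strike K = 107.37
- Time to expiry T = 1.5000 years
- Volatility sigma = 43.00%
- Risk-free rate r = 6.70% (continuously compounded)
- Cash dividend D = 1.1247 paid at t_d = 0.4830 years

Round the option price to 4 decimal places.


PV(D) = D * exp(-r * t_d) = 1.1247 * 0.96815701 = 1.08888619
S_0' = S_0 - PV(D) = 103.0300 - 1.08888619 = 101.94111381
d1 = (ln(S_0'/K) + (r + sigma^2/2)*T) / (sigma*sqrt(T)) = 0.35563082
d2 = d1 - sigma*sqrt(T) = -0.17100948
exp(-rT) = 0.90438511
N(-d1) = 0.36105853; N(-d2) = 0.56789184
P = K * exp(-rT) * N(-d2) - S_0' * N(-d1) = 107.3700 * 0.90438511 * 0.56789184 - 101.94111381 * 0.36105853 = 18.3378

Answer: Price = 18.3378


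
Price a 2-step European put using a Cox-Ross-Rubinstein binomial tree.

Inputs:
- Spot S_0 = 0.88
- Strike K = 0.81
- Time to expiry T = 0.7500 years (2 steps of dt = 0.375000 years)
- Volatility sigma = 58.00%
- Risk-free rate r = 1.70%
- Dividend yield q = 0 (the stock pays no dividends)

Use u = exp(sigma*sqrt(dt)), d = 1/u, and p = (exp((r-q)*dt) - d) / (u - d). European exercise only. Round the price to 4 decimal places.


Answer: Price = V(0,0) = 0.1250

Derivation:
dt = T/N = 0.375000
u = exp(sigma*sqrt(dt)) = 1.426432; d = 1/u = 0.701050
p = (exp((r-q)*dt) - d) / (u - d) = 0.420944
Discount per step: exp(-r*dt) = 0.993645
Stock lattice S(k, i) with i counting down-moves:
  k=0: S(0,0) = 0.8800
  k=1: S(1,0) = 1.2553; S(1,1) = 0.6169
  k=2: S(2,0) = 1.7905; S(2,1) = 0.8800; S(2,2) = 0.4325
Terminal payoffs V(N, i) = max(K - S_T, 0):
  V(2,0) = 0.000000; V(2,1) = 0.000000; V(2,2) = 0.377505
Backward induction: V(k, i) = exp(-r*dt) * [p * V(k+1, i) + (1-p) * V(k+1, i+1)].
  V(1,0) = exp(-r*dt) * [p*0.000000 + (1-p)*0.000000] = 0.000000
  V(1,1) = exp(-r*dt) * [p*0.000000 + (1-p)*0.377505] = 0.217207
  V(0,0) = exp(-r*dt) * [p*0.000000 + (1-p)*0.217207] = 0.124976


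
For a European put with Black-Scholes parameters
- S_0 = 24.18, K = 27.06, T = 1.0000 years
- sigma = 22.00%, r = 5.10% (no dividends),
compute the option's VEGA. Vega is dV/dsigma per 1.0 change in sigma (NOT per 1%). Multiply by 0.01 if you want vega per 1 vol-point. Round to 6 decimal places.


d1 = -0.1696853525; d2 = -0.3896853525
phi(d1) = 0.3932400290; exp(-qT) = 1.0000000000; exp(-rT) = 0.9502786705
Vega = S * exp(-qT) * phi(d1) * sqrt(T) = 24.1800 * 1.0000000000 * 0.3932400290 * 1.0000000000 = 9.508544

Answer: Vega = 9.508544


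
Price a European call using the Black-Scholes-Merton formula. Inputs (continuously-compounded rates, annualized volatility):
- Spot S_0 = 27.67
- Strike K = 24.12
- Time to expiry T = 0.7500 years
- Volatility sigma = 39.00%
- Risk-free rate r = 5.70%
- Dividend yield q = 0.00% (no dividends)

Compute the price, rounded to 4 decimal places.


d1 = (ln(S/K) + (r - q + 0.5*sigma^2) * T) / (sigma * sqrt(T)) = 0.70198368
d2 = d1 - sigma * sqrt(T) = 0.36423377
exp(-rT) = 0.95815090; exp(-qT) = 1.00000000
C = S_0 * exp(-qT) * N(d1) - K * exp(-rT) * N(d2)
N(d1) = 0.75865533; N(d2) = 0.64215827
C = 27.6700 * 1.00000000 * 0.75865533 - 24.1200 * 0.95815090 * 0.64215827 = 6.1513

Answer: Price = 6.1513


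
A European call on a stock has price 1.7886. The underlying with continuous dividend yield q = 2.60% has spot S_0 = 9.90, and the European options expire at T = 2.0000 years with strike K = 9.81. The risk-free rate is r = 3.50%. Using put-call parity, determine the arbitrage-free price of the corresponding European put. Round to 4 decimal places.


Put-call parity: C - P = S_0 * exp(-qT) - K * exp(-rT).
S_0 * exp(-qT) = 9.9000 * 0.94932887 = 9.39835578
K * exp(-rT) = 9.8100 * 0.93239382 = 9.14678337
P = C - S*exp(-qT) + K*exp(-rT)
P = 1.7886 - 9.39835578 + 9.14678337 = 1.5370

Answer: Put price = 1.5370


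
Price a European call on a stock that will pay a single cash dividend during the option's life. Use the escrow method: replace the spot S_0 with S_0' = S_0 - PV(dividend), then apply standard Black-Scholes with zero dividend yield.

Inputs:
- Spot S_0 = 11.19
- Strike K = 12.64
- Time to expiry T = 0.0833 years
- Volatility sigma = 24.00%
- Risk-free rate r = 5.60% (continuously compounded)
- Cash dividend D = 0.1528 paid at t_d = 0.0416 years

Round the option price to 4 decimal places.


Answer: Price = 0.0093

Derivation:
PV(D) = D * exp(-r * t_d) = 0.1528 * 0.99767311 = 0.15244445
S_0' = S_0 - PV(D) = 11.1900 - 0.15244445 = 11.03755555
d1 = (ln(S_0'/K) + (r + sigma^2/2)*T) / (sigma*sqrt(T)) = -1.85509364
d2 = d1 - sigma*sqrt(T) = -1.92436182
exp(-rT) = 0.99534606
N(d1) = 0.03179143; N(d2) = 0.02715462
C = S_0' * N(d1) - K * exp(-rT) * N(d2) = 11.03755555 * 0.03179143 - 12.6400 * 0.99534606 * 0.02715462 = 0.0093


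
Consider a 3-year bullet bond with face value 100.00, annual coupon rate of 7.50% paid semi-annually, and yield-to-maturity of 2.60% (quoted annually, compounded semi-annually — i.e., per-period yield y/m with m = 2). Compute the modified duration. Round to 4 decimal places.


Answer: Modified duration = 2.7253

Derivation:
Coupon per period c = face * coupon_rate / m = 3.750000
Periods per year m = 2; per-period yield y/m = 0.013000
Number of cashflows N = 6
Cashflows (t years, CF_t, discount factor 1/(1+y/m)^(m*t), PV):
  t = 0.5000: CF_t = 3.750000, DF = 0.987167, PV = 3.701876
  t = 1.0000: CF_t = 3.750000, DF = 0.974498, PV = 3.654369
  t = 1.5000: CF_t = 3.750000, DF = 0.961992, PV = 3.607472
  t = 2.0000: CF_t = 3.750000, DF = 0.949647, PV = 3.561176
  t = 2.5000: CF_t = 3.750000, DF = 0.937460, PV = 3.515475
  t = 3.0000: CF_t = 103.750000, DF = 0.925429, PV = 96.013308
Price P = sum_t PV_t = 114.053676
First compute Macaulay numerator sum_t t * PV_t:
  t * PV_t at t = 0.5000: 1.850938
  t * PV_t at t = 1.0000: 3.654369
  t * PV_t at t = 1.5000: 5.411208
  t * PV_t at t = 2.0000: 7.122353
  t * PV_t at t = 2.5000: 8.788688
  t * PV_t at t = 3.0000: 288.039924
Macaulay duration D = 314.867479 / 114.053676 = 2.760696
Modified duration = D / (1 + y/m) = 2.760696 / (1 + 0.013000) = 2.725267


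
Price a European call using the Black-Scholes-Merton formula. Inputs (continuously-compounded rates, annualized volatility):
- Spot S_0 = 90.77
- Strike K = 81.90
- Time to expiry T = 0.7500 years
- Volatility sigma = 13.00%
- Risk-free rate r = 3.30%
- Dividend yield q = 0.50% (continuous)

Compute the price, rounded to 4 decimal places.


d1 = (ln(S/K) + (r - q + 0.5*sigma^2) * T) / (sigma * sqrt(T)) = 1.15618694
d2 = d1 - sigma * sqrt(T) = 1.04360363
exp(-rT) = 0.97555377; exp(-qT) = 0.99625702
C = S_0 * exp(-qT) * N(d1) - K * exp(-rT) * N(d2)
N(d1) = 0.87619765; N(d2) = 0.85166559
C = 90.7700 * 0.99625702 * 0.87619765 - 81.9000 * 0.97555377 * 0.85166559 = 11.1885

Answer: Price = 11.1885


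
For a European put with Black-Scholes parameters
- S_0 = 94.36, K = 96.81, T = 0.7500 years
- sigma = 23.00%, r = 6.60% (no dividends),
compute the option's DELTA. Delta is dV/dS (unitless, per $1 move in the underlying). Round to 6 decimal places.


d1 = 0.2194154925; d2 = 0.0202296496
phi(d1) = 0.3894537696; exp(-qT) = 1.0000000000; exp(-rT) = 0.9517051581
N(-d1) = 0.4131632014
Delta = -exp(-qT) * N(-d1) = -1.0000000000 * 0.4131632014 = -0.413163

Answer: Delta = -0.413163


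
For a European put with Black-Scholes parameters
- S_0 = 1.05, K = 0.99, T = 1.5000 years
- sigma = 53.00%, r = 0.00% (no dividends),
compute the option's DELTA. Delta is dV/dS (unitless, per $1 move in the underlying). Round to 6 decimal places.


Answer: Delta = -0.338996

Derivation:
d1 = 0.4152046873; d2 = -0.2339100945
phi(d1) = 0.3659948563; exp(-qT) = 1.0000000000; exp(-rT) = 1.0000000000
N(-d1) = 0.3389960339
Delta = -exp(-qT) * N(-d1) = -1.0000000000 * 0.3389960339 = -0.338996


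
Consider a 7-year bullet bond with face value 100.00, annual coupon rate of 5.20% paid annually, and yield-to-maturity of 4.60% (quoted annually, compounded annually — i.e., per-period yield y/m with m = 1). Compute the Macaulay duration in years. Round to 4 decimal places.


Coupon per period c = face * coupon_rate / m = 5.200000
Periods per year m = 1; per-period yield y/m = 0.046000
Number of cashflows N = 7
Cashflows (t years, CF_t, discount factor 1/(1+y/m)^(m*t), PV):
  t = 1.0000: CF_t = 5.200000, DF = 0.956023, PV = 4.971319
  t = 2.0000: CF_t = 5.200000, DF = 0.913980, PV = 4.752695
  t = 3.0000: CF_t = 5.200000, DF = 0.873786, PV = 4.543686
  t = 4.0000: CF_t = 5.200000, DF = 0.835359, PV = 4.343868
  t = 5.0000: CF_t = 5.200000, DF = 0.798623, PV = 4.152837
  t = 6.0000: CF_t = 5.200000, DF = 0.763501, PV = 3.970208
  t = 7.0000: CF_t = 105.200000, DF = 0.729925, PV = 76.788105
Price P = sum_t PV_t = 103.522718
Macaulay numerator sum_t t * PV_t:
  t * PV_t at t = 1.0000: 4.971319
  t * PV_t at t = 2.0000: 9.505391
  t * PV_t at t = 3.0000: 13.631057
  t * PV_t at t = 4.0000: 17.375471
  t * PV_t at t = 5.0000: 20.764187
  t * PV_t at t = 6.0000: 23.821247
  t * PV_t at t = 7.0000: 537.516733
Macaulay duration D = (sum_t t * PV_t) / P = 627.585405 / 103.522718 = 6.062296

Answer: Macaulay duration = 6.0623 years


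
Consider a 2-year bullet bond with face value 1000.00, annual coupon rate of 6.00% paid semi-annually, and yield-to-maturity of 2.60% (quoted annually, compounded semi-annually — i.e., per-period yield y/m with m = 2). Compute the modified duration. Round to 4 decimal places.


Answer: Modified duration = 1.8927

Derivation:
Coupon per period c = face * coupon_rate / m = 30.000000
Periods per year m = 2; per-period yield y/m = 0.013000
Number of cashflows N = 4
Cashflows (t years, CF_t, discount factor 1/(1+y/m)^(m*t), PV):
  t = 0.5000: CF_t = 30.000000, DF = 0.987167, PV = 29.615005
  t = 1.0000: CF_t = 30.000000, DF = 0.974498, PV = 29.234951
  t = 1.5000: CF_t = 30.000000, DF = 0.961992, PV = 28.859774
  t = 2.0000: CF_t = 1030.000000, DF = 0.949647, PV = 978.136450
Price P = sum_t PV_t = 1065.846179
First compute Macaulay numerator sum_t t * PV_t:
  t * PV_t at t = 0.5000: 14.807502
  t * PV_t at t = 1.0000: 29.234951
  t * PV_t at t = 1.5000: 43.289660
  t * PV_t at t = 2.0000: 1956.272901
Macaulay duration D = 2043.605014 / 1065.846179 = 1.917355
Modified duration = D / (1 + y/m) = 1.917355 / (1 + 0.013000) = 1.892749


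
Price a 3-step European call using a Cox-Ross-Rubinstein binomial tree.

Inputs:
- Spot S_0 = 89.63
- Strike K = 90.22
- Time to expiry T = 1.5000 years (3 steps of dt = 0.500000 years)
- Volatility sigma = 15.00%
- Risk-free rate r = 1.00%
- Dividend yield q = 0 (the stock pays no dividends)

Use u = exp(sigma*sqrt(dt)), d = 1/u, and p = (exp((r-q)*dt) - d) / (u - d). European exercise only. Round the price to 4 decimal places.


Answer: Price = V(0,0) = 7.4585

Derivation:
dt = T/N = 0.500000
u = exp(sigma*sqrt(dt)) = 1.111895; d = 1/u = 0.899365
p = (exp((r-q)*dt) - d) / (u - d) = 0.497093
Discount per step: exp(-r*dt) = 0.995012
Stock lattice S(k, i) with i counting down-moves:
  k=0: S(0,0) = 89.6300
  k=1: S(1,0) = 99.6592; S(1,1) = 80.6101
  k=2: S(2,0) = 110.8106; S(2,1) = 89.6300; S(2,2) = 72.4979
  k=3: S(3,0) = 123.2097; S(3,1) = 99.6592; S(3,2) = 80.6101; S(3,3) = 65.2021
Terminal payoffs V(N, i) = max(S_T - K, 0):
  V(3,0) = 32.989744; V(3,1) = 9.439174; V(3,2) = 0.000000; V(3,3) = 0.000000
Backward induction: V(k, i) = exp(-r*dt) * [p * V(k+1, i) + (1-p) * V(k+1, i+1)].
  V(2,0) = exp(-r*dt) * [p*32.989744 + (1-p)*9.439174] = 21.040539
  V(2,1) = exp(-r*dt) * [p*9.439174 + (1-p)*0.000000] = 4.668748
  V(2,2) = exp(-r*dt) * [p*0.000000 + (1-p)*0.000000] = 0.000000
  V(1,0) = exp(-r*dt) * [p*21.040539 + (1-p)*4.668748] = 12.743181
  V(1,1) = exp(-r*dt) * [p*4.668748 + (1-p)*0.000000] = 2.309229
  V(0,0) = exp(-r*dt) * [p*12.743181 + (1-p)*2.309229] = 7.458491


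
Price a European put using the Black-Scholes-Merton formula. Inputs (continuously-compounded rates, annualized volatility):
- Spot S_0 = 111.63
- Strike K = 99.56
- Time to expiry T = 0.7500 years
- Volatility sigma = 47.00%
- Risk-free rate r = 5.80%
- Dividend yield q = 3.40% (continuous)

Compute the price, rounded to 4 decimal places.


d1 = (ln(S/K) + (r - q + 0.5*sigma^2) * T) / (sigma * sqrt(T)) = 0.52886968
d2 = d1 - sigma * sqrt(T) = 0.12183774
exp(-rT) = 0.95743255; exp(-qT) = 0.97482238
P = K * exp(-rT) * N(-d2) - S_0 * exp(-qT) * N(-d1)
N(-d1) = 0.29844793; N(-d2) = 0.45151376
P = 99.5600 * 0.95743255 * 0.45151376 - 111.6300 * 0.97482238 * 0.29844793 = 10.5623

Answer: Price = 10.5623


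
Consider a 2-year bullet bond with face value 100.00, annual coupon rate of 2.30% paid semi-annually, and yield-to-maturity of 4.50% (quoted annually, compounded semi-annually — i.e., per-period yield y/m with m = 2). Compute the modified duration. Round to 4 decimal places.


Answer: Modified duration = 1.9221

Derivation:
Coupon per period c = face * coupon_rate / m = 1.150000
Periods per year m = 2; per-period yield y/m = 0.022500
Number of cashflows N = 4
Cashflows (t years, CF_t, discount factor 1/(1+y/m)^(m*t), PV):
  t = 0.5000: CF_t = 1.150000, DF = 0.977995, PV = 1.124694
  t = 1.0000: CF_t = 1.150000, DF = 0.956474, PV = 1.099946
  t = 1.5000: CF_t = 1.150000, DF = 0.935427, PV = 1.075741
  t = 2.0000: CF_t = 101.150000, DF = 0.914843, PV = 92.536404
Price P = sum_t PV_t = 95.836786
First compute Macaulay numerator sum_t t * PV_t:
  t * PV_t at t = 0.5000: 0.562347
  t * PV_t at t = 1.0000: 1.099946
  t * PV_t at t = 1.5000: 1.613612
  t * PV_t at t = 2.0000: 185.072809
Macaulay duration D = 188.348714 / 95.836786 = 1.965307
Modified duration = D / (1 + y/m) = 1.965307 / (1 + 0.022500) = 1.922061


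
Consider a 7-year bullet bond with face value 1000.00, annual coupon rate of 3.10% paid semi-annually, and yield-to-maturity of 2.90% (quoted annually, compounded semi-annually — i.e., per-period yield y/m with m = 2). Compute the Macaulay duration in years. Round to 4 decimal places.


Answer: Macaulay duration = 6.3512 years

Derivation:
Coupon per period c = face * coupon_rate / m = 15.500000
Periods per year m = 2; per-period yield y/m = 0.014500
Number of cashflows N = 14
Cashflows (t years, CF_t, discount factor 1/(1+y/m)^(m*t), PV):
  t = 0.5000: CF_t = 15.500000, DF = 0.985707, PV = 15.278462
  t = 1.0000: CF_t = 15.500000, DF = 0.971619, PV = 15.060091
  t = 1.5000: CF_t = 15.500000, DF = 0.957732, PV = 14.844841
  t = 2.0000: CF_t = 15.500000, DF = 0.944043, PV = 14.632667
  t = 2.5000: CF_t = 15.500000, DF = 0.930550, PV = 14.423526
  t = 3.0000: CF_t = 15.500000, DF = 0.917250, PV = 14.217374
  t = 3.5000: CF_t = 15.500000, DF = 0.904140, PV = 14.014169
  t = 4.0000: CF_t = 15.500000, DF = 0.891217, PV = 13.813868
  t = 4.5000: CF_t = 15.500000, DF = 0.878479, PV = 13.616429
  t = 5.0000: CF_t = 15.500000, DF = 0.865923, PV = 13.421813
  t = 5.5000: CF_t = 15.500000, DF = 0.853547, PV = 13.229978
  t = 6.0000: CF_t = 15.500000, DF = 0.841347, PV = 13.040885
  t = 6.5000: CF_t = 15.500000, DF = 0.829322, PV = 12.854495
  t = 7.0000: CF_t = 1015.500000, DF = 0.817469, PV = 830.139747
Price P = sum_t PV_t = 1012.588346
Macaulay numerator sum_t t * PV_t:
  t * PV_t at t = 0.5000: 7.639231
  t * PV_t at t = 1.0000: 15.060091
  t * PV_t at t = 1.5000: 22.267261
  t * PV_t at t = 2.0000: 29.265334
  t * PV_t at t = 2.5000: 36.058815
  t * PV_t at t = 3.0000: 42.652122
  t * PV_t at t = 3.5000: 49.049590
  t * PV_t at t = 4.0000: 55.255470
  t * PV_t at t = 4.5000: 61.273932
  t * PV_t at t = 5.0000: 67.109065
  t * PV_t at t = 5.5000: 72.764881
  t * PV_t at t = 6.0000: 78.245313
  t * PV_t at t = 6.5000: 83.554220
  t * PV_t at t = 7.0000: 5810.978232
Macaulay duration D = (sum_t t * PV_t) / P = 6431.173558 / 1012.588346 = 6.351222


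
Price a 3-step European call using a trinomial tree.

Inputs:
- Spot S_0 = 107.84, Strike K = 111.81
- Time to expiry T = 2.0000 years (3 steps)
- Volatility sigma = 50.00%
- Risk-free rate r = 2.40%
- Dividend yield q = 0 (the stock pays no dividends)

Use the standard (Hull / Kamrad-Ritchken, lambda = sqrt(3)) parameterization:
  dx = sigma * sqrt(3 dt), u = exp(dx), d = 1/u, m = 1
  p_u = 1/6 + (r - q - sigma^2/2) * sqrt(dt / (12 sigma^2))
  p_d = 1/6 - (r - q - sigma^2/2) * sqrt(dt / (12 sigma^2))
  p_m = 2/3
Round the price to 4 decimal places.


dt = T/N = 0.666667; dx = sigma*sqrt(3*dt) = 0.707107
u = exp(dx) = 2.028115; d = 1/u = 0.493069
p_u = 0.119055, p_m = 0.666667, p_d = 0.214279
Discount per step: exp(-r*dt) = 0.984127
Stock lattice S(k, j) with j the centered position index:
  k=0: S(0,+0) = 107.8400
  k=1: S(1,-1) = 53.1725; S(1,+0) = 107.8400; S(1,+1) = 218.7119
  k=2: S(2,-2) = 26.2177; S(2,-1) = 53.1725; S(2,+0) = 107.8400; S(2,+1) = 218.7119; S(2,+2) = 443.5729
  k=3: S(3,-3) = 12.9271; S(3,-2) = 26.2177; S(3,-1) = 53.1725; S(3,+0) = 107.8400; S(3,+1) = 218.7119; S(3,+2) = 443.5729; S(3,+3) = 899.6169
Terminal payoffs V(N, j) = max(S_T - K, 0):
  V(3,-3) = 0.000000; V(3,-2) = 0.000000; V(3,-1) = 0.000000; V(3,+0) = 0.000000; V(3,+1) = 106.901920; V(3,+2) = 331.762921; V(3,+3) = 787.806886
Backward induction: V(k, j) = exp(-r*dt) * [p_u * V(k+1, j+1) + p_m * V(k+1, j) + p_d * V(k+1, j-1)]
  V(2,-2) = exp(-r*dt) * [p_u*0.000000 + p_m*0.000000 + p_d*0.000000] = 0.000000
  V(2,-1) = exp(-r*dt) * [p_u*0.000000 + p_m*0.000000 + p_d*0.000000] = 0.000000
  V(2,+0) = exp(-r*dt) * [p_u*106.901920 + p_m*0.000000 + p_d*0.000000] = 12.525173
  V(2,+1) = exp(-r*dt) * [p_u*331.762921 + p_m*106.901920 + p_d*0.000000] = 109.007766
  V(2,+2) = exp(-r*dt) * [p_u*787.806886 + p_m*331.762921 + p_d*106.901920] = 332.511295
  V(1,-1) = exp(-r*dt) * [p_u*12.525173 + p_m*0.000000 + p_d*0.000000] = 1.467513
  V(1,+0) = exp(-r*dt) * [p_u*109.007766 + p_m*12.525173 + p_d*0.000000] = 20.989482
  V(1,+1) = exp(-r*dt) * [p_u*332.511295 + p_m*109.007766 + p_d*12.525173] = 113.118339
  V(0,+0) = exp(-r*dt) * [p_u*113.118339 + p_m*20.989482 + p_d*1.467513] = 27.333867

Answer: Price = V(0,0) = 27.3339


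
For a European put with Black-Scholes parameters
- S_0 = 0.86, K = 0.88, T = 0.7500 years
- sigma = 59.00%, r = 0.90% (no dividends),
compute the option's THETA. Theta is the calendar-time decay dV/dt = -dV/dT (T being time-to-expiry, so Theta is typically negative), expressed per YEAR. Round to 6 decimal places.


d1 = 0.2236948154; d2 = -0.2872601728
phi(d1) = 0.3890847011; exp(-qT) = 1.0000000000; exp(-rT) = 0.9932727301
Theta = -S*exp(-qT)*phi(d1)*sigma/(2*sqrt(T)) + r*K*exp(-rT)*N(-d2) - q*S*exp(-qT)*N(-d1)
N(-d1) = 0.4114973902; N(-d2) = 0.6130434422; sqrt(T) = 0.8660254038
Term 1 = -0.8600 * 1.0000000000 * 0.3890847011 * 0.5900 / (2 * 0.8660254038) = -0.1139814008
Term 2 = 0.0090 * 0.8800 * 0.9932727301 * 0.6130434422 = 0.0048226411
Term 3 = 0 (no dividend yield, q = 0)
Theta = -0.1139814008 + (0.0048226411) + (0.0000000000) = -0.109159

Answer: Theta = -0.109159


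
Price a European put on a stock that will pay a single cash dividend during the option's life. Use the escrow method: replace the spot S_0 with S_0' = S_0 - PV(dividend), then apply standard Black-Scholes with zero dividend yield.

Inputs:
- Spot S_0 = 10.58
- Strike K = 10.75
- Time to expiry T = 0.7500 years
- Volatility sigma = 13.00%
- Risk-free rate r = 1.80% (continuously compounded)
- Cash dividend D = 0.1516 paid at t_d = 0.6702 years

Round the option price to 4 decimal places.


Answer: Price = 0.5652

Derivation:
PV(D) = D * exp(-r * t_d) = 0.1516 * 0.98800887 = 0.14978215
S_0' = S_0 - PV(D) = 10.5800 - 0.14978215 = 10.43021785
d1 = (ln(S_0'/K) + (r + sigma^2/2)*T) / (sigma*sqrt(T)) = -0.09203051
d2 = d1 - sigma*sqrt(T) = -0.20461381
exp(-rT) = 0.98659072
N(-d1) = 0.53666310; N(-d2) = 0.58106307
P = K * exp(-rT) * N(-d2) - S_0' * N(-d1) = 10.7500 * 0.98659072 * 0.58106307 - 10.43021785 * 0.53666310 = 0.5652


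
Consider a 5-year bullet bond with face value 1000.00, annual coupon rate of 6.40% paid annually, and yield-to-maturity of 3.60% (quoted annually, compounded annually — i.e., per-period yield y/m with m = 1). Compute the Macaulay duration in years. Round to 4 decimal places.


Answer: Macaulay duration = 4.4701 years

Derivation:
Coupon per period c = face * coupon_rate / m = 64.000000
Periods per year m = 1; per-period yield y/m = 0.036000
Number of cashflows N = 5
Cashflows (t years, CF_t, discount factor 1/(1+y/m)^(m*t), PV):
  t = 1.0000: CF_t = 64.000000, DF = 0.965251, PV = 61.776062
  t = 2.0000: CF_t = 64.000000, DF = 0.931709, PV = 59.629403
  t = 3.0000: CF_t = 64.000000, DF = 0.899333, PV = 57.557339
  t = 4.0000: CF_t = 64.000000, DF = 0.868082, PV = 55.557277
  t = 5.0000: CF_t = 1064.000000, DF = 0.837917, PV = 891.544142
Price P = sum_t PV_t = 1126.064223
Macaulay numerator sum_t t * PV_t:
  t * PV_t at t = 1.0000: 61.776062
  t * PV_t at t = 2.0000: 119.258807
  t * PV_t at t = 3.0000: 172.672017
  t * PV_t at t = 4.0000: 222.229108
  t * PV_t at t = 5.0000: 4457.720711
Macaulay duration D = (sum_t t * PV_t) / P = 5033.656705 / 1126.064223 = 4.470133
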